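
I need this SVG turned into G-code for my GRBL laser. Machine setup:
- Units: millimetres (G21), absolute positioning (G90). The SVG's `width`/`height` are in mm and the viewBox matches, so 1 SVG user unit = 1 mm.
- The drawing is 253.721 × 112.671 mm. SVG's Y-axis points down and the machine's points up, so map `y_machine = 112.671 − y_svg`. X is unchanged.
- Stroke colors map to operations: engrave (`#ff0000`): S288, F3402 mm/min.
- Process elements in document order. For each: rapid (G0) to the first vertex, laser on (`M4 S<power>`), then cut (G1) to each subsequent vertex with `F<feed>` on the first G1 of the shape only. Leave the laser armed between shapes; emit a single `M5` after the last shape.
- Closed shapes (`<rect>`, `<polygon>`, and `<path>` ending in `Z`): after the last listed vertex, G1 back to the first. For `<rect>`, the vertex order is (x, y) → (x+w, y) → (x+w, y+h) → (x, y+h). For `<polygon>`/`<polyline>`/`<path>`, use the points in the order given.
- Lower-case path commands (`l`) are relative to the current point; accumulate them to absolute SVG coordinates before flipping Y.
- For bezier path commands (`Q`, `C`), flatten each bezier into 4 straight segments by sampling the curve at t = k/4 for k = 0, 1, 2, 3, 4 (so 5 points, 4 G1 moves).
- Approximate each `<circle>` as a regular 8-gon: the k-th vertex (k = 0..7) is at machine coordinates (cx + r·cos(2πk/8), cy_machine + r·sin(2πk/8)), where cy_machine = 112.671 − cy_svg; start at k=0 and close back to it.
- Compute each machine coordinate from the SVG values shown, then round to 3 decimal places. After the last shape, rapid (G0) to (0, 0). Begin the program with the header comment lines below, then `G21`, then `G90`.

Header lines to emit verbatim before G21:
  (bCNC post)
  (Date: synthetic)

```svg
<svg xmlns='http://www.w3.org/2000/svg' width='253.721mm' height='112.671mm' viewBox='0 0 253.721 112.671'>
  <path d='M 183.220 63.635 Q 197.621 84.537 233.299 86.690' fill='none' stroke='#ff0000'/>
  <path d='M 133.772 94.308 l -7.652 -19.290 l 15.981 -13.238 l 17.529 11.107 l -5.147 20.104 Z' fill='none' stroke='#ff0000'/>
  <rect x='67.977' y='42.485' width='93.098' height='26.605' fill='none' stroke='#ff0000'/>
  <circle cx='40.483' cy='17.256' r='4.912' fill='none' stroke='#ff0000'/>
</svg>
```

viewBox `0 0 253.721 112.671` with mm width/height → 1 unit = 1 mm. Flip: y_m = 112.671 − y_svg.

**Shape 1** — `<path>` quadratic bezier, stroke `#ff0000` → engrave (S288, F3402). Control points (SVG): P0=(183.220,63.635), P1=(197.621,84.537), P2=(233.299,86.690); sampled at t=k/4. Machine vertices: (183.220,49.036) → (191.750,39.757) → (202.940,32.821) → (216.790,28.229) → (233.299,25.981). Open path.

**Shape 2** — `<path>` regular polygon, stroke `#ff0000` → engrave (S288, F3402). Machine vertices: (133.772,18.363) → (126.120,37.653) → (142.101,50.891) → (159.630,39.784) → (154.483,19.680) → (133.772,18.363). Closed: final G1 returns to the first vertex.

**Shape 3** — `<rect>` rectangle, stroke `#ff0000` → engrave (S288, F3402). Machine vertices: (67.977,70.186) → (161.075,70.186) → (161.075,43.581) → (67.977,43.581) → (67.977,70.186). Closed: final G1 returns to the first vertex.

**Shape 4** — `<circle>` circle, stroke `#ff0000` → engrave (S288, F3402). Machine vertices: (45.395,95.415) → (43.956,98.888) → (40.483,100.327) → (37.010,98.888) → (35.571,95.415) → (37.010,91.942) → (40.483,90.503) → (43.956,91.942) → (45.395,95.415). Closed: final G1 returns to the first vertex.

(bCNC post)
(Date: synthetic)
G21
G90
G0 X183.220 Y49.036
M4 S288
G1 X191.750 Y39.757 F3402
G1 X202.940 Y32.821
G1 X216.790 Y28.229
G1 X233.299 Y25.981
G0 X133.772 Y18.363
M4 S288
G1 X126.120 Y37.653 F3402
G1 X142.101 Y50.891
G1 X159.630 Y39.784
G1 X154.483 Y19.680
G1 X133.772 Y18.363
G0 X67.977 Y70.186
M4 S288
G1 X161.075 Y70.186 F3402
G1 X161.075 Y43.581
G1 X67.977 Y43.581
G1 X67.977 Y70.186
G0 X45.395 Y95.415
M4 S288
G1 X43.956 Y98.888 F3402
G1 X40.483 Y100.327
G1 X37.010 Y98.888
G1 X35.571 Y95.415
G1 X37.010 Y91.942
G1 X40.483 Y90.503
G1 X43.956 Y91.942
G1 X45.395 Y95.415
M5
G0 X0.000 Y0.000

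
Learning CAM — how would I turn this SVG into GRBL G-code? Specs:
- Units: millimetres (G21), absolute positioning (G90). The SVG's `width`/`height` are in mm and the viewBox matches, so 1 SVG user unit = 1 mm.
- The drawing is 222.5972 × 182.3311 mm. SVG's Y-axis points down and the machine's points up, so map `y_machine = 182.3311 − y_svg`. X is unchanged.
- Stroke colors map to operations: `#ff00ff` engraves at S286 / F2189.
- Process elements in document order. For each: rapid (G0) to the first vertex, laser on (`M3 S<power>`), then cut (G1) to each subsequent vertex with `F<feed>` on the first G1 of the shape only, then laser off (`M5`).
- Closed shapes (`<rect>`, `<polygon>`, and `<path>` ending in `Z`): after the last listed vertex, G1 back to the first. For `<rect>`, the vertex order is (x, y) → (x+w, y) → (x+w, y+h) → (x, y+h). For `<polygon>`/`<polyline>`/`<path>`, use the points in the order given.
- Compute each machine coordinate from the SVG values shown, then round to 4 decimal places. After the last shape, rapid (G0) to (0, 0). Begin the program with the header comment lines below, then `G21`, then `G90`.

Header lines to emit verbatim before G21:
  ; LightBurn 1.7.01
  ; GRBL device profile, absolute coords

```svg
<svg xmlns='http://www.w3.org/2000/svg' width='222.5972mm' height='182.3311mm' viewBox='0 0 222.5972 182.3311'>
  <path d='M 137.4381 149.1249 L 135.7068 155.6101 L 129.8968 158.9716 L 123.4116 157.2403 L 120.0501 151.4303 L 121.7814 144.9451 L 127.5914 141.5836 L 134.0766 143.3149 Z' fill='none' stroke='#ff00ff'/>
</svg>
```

; LightBurn 1.7.01
; GRBL device profile, absolute coords
G21
G90
G0 X137.4381 Y33.2062
M3 S286
G1 X135.7068 Y26.7210 F2189
G1 X129.8968 Y23.3595
G1 X123.4116 Y25.0908
G1 X120.0501 Y30.9008
G1 X121.7814 Y37.3860
G1 X127.5914 Y40.7475
G1 X134.0766 Y39.0162
G1 X137.4381 Y33.2062
M5
G0 X0.0000 Y0.0000

viewBox `0 0 222.5972 182.3311` with mm width/height → 1 unit = 1 mm. Flip: y_m = 182.3311 − y_svg.

**Shape 1** — `<path>` regular polygon, stroke `#ff00ff` → engrave (S286, F2189). Machine vertices: (137.4381,33.2062) → (135.7068,26.7210) → (129.8968,23.3595) → (123.4116,25.0908) → (120.0501,30.9008) → (121.7814,37.3860) → (127.5914,40.7475) → (134.0766,39.0162) → (137.4381,33.2062). Closed: final G1 returns to the first vertex.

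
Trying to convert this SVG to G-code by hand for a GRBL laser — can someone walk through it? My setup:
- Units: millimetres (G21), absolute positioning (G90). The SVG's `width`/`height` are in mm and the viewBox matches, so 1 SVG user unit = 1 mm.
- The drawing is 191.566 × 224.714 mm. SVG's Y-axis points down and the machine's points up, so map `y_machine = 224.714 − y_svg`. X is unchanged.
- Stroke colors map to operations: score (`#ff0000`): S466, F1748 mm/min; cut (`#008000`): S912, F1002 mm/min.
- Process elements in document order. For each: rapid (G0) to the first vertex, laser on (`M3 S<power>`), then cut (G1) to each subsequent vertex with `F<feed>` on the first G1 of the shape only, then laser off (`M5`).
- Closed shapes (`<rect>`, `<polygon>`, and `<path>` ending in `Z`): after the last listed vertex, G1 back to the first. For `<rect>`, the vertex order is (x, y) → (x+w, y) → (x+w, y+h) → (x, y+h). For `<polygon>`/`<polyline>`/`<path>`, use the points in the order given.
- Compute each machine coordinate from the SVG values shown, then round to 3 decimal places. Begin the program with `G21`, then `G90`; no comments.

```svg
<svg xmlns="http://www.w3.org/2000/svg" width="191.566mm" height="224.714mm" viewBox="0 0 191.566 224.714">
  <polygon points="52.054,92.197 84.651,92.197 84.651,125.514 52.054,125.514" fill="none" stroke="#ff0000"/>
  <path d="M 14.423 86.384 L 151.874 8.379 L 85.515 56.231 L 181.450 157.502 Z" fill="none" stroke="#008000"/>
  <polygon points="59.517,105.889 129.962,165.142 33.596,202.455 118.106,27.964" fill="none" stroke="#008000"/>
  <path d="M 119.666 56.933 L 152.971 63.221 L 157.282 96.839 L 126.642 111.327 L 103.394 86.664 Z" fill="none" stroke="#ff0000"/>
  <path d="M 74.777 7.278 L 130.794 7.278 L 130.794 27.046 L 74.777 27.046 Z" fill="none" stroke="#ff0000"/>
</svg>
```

G21
G90
G0 X52.054 Y132.517
M3 S466
G1 X84.651 Y132.517 F1748
G1 X84.651 Y99.200
G1 X52.054 Y99.200
G1 X52.054 Y132.517
M5
G0 X14.423 Y138.330
M3 S912
G1 X151.874 Y216.335 F1002
G1 X85.515 Y168.483
G1 X181.450 Y67.212
G1 X14.423 Y138.330
M5
G0 X59.517 Y118.825
M3 S912
G1 X129.962 Y59.572 F1002
G1 X33.596 Y22.259
G1 X118.106 Y196.750
G1 X59.517 Y118.825
M5
G0 X119.666 Y167.781
M3 S466
G1 X152.971 Y161.493 F1748
G1 X157.282 Y127.875
G1 X126.642 Y113.387
G1 X103.394 Y138.050
G1 X119.666 Y167.781
M5
G0 X74.777 Y217.436
M3 S466
G1 X130.794 Y217.436 F1748
G1 X130.794 Y197.668
G1 X74.777 Y197.668
G1 X74.777 Y217.436
M5

viewBox `0 0 191.566 224.714` with mm width/height → 1 unit = 1 mm. Flip: y_m = 224.714 − y_svg.

**Shape 1** — `<polygon>` rectangle, stroke `#ff0000` → score (S466, F1748). Machine vertices: (52.054,132.517) → (84.651,132.517) → (84.651,99.200) → (52.054,99.200) → (52.054,132.517). Closed: final G1 returns to the first vertex.

**Shape 2** — `<path>` closed polygon, stroke `#008000` → cut (S912, F1002). Machine vertices: (14.423,138.330) → (151.874,216.335) → (85.515,168.483) → (181.450,67.212) → (14.423,138.330). Closed: final G1 returns to the first vertex.

**Shape 3** — `<polygon>` closed polygon, stroke `#008000` → cut (S912, F1002). Machine vertices: (59.517,118.825) → (129.962,59.572) → (33.596,22.259) → (118.106,196.750) → (59.517,118.825). Closed: final G1 returns to the first vertex.

**Shape 4** — `<path>` regular polygon, stroke `#ff0000` → score (S466, F1748). Machine vertices: (119.666,167.781) → (152.971,161.493) → (157.282,127.875) → (126.642,113.387) → (103.394,138.050) → (119.666,167.781). Closed: final G1 returns to the first vertex.

**Shape 5** — `<path>` rectangle, stroke `#ff0000` → score (S466, F1748). Machine vertices: (74.777,217.436) → (130.794,217.436) → (130.794,197.668) → (74.777,197.668) → (74.777,217.436). Closed: final G1 returns to the first vertex.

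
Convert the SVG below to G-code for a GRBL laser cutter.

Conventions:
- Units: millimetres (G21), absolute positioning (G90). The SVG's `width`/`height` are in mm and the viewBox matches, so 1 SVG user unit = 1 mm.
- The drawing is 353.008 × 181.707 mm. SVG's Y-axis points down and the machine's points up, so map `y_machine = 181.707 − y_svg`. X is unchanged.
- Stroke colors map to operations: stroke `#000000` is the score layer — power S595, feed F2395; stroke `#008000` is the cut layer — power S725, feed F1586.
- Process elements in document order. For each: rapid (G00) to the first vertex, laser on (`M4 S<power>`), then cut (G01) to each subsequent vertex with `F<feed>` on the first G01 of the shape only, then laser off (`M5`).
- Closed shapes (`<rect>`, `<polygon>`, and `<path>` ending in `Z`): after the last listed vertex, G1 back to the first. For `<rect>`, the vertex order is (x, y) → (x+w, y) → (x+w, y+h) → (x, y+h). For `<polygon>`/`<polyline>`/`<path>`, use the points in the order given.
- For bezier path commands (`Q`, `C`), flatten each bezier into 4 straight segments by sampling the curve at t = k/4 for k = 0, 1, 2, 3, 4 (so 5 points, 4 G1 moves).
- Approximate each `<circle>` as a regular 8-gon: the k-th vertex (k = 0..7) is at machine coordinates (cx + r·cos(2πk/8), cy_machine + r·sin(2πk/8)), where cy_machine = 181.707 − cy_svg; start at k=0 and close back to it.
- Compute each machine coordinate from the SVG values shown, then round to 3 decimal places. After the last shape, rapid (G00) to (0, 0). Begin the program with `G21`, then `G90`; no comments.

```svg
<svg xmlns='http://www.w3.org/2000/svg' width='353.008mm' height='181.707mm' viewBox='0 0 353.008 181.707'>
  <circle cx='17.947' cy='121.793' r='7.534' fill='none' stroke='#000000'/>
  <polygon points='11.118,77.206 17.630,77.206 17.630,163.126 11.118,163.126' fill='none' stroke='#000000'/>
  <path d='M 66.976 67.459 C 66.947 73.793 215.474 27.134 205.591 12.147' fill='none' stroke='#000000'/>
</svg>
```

viewBox `0 0 353.008 181.707` with mm width/height → 1 unit = 1 mm. Flip: y_m = 181.707 − y_svg.

**Shape 1** — `<circle>` circle, stroke `#000000` → score (S595, F2395). Machine vertices: (25.481,59.914) → (23.274,65.241) → (17.947,67.448) → (12.620,65.241) → (10.413,59.914) → (12.620,54.587) → (17.947,52.380) → (23.274,54.587) → (25.481,59.914). Closed: final G1 returns to the first vertex.

**Shape 2** — `<polygon>` rectangle, stroke `#000000` → score (S595, F2395). Machine vertices: (11.118,104.501) → (17.630,104.501) → (17.630,18.581) → (11.118,18.581) → (11.118,104.501). Closed: final G1 returns to the first vertex.

**Shape 3** — `<path>` cubic bezier, stroke `#000000` → score (S595, F2395). Control points (SVG): P0=(66.976,67.459), P1=(66.947,73.793), P2=(215.474,27.134), P3=(205.591,12.147); sampled at t=k/4. Machine vertices: (66.976,114.248) → (90.012,118.111) → (139.979,133.909) → (188.098,153.704) → (205.591,169.560). Open path.

G21
G90
G00 X25.481 Y59.914
M4 S595
G01 X23.274 Y65.241 F2395
G01 X17.947 Y67.448
G01 X12.620 Y65.241
G01 X10.413 Y59.914
G01 X12.620 Y54.587
G01 X17.947 Y52.380
G01 X23.274 Y54.587
G01 X25.481 Y59.914
M5
G00 X11.118 Y104.501
M4 S595
G01 X17.630 Y104.501 F2395
G01 X17.630 Y18.581
G01 X11.118 Y18.581
G01 X11.118 Y104.501
M5
G00 X66.976 Y114.248
M4 S595
G01 X90.012 Y118.111 F2395
G01 X139.979 Y133.909
G01 X188.098 Y153.704
G01 X205.591 Y169.560
M5
G00 X0.000 Y0.000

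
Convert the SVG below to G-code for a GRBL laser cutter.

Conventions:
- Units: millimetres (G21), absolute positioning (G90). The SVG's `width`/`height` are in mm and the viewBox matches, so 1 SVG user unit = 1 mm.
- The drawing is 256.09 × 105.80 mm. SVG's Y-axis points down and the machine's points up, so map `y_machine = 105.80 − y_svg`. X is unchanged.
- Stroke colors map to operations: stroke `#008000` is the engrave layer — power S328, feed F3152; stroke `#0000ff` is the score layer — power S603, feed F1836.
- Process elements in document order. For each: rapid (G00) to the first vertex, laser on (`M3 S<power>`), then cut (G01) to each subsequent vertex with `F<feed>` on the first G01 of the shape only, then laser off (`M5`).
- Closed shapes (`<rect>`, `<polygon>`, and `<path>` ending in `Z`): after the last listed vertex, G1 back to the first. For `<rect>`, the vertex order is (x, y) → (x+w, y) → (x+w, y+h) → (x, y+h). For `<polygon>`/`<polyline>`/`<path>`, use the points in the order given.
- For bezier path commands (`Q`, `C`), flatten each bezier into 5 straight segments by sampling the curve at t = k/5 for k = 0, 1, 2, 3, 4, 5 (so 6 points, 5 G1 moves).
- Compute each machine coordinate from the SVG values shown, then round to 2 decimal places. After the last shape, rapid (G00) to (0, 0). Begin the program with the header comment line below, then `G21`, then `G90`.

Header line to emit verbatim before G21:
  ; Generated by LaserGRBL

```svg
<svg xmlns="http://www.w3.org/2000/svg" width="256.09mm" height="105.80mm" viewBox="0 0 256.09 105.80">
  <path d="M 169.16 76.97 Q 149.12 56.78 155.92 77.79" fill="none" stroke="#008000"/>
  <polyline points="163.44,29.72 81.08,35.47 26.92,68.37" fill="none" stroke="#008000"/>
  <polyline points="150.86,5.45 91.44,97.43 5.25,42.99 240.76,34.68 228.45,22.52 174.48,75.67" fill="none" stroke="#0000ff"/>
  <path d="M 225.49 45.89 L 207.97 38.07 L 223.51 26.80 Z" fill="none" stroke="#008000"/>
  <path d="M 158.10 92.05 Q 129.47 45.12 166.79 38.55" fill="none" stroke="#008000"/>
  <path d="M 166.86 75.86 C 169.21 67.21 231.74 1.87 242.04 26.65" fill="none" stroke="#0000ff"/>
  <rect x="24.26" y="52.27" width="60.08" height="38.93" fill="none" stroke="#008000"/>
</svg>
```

1 u = 1 mm; y_m = 105.80 − y.

[1] `<path>` quadratic bezier, #008000→engrave S328 F3152: (169.16,28.83) → (162.22,35.26) → (157.42,38.39) → (154.77,38.23) → (154.27,34.77) → (155.92,28.01)

[2] `<polyline>` open polyline, #008000→engrave S328 F3152: (163.44,76.08) → (81.08,70.33) → (26.92,37.43)

[3] `<polyline>` open polyline, #0000ff→score S603 F1836: (150.86,100.35) → (91.44,8.37) → (5.25,62.81) → (240.76,71.12) → (228.45,83.28) → (174.48,30.13)

[4] `<path>` regular polygon, #008000→engrave S328 F3152: (225.49,59.91) → (207.97,67.73) → (223.51,79.00) → (225.49,59.91) (closed)

[5] `<path>` quadratic bezier, #008000→engrave S328 F3152: (158.10,13.75) → (149.29,30.91) → (145.75,44.84) → (147.49,55.54) → (154.50,63.01) → (166.79,67.25)

[6] `<path>` cubic bezier, #0000ff→score S603 F1836: (166.86,29.94) → (174.59,40.76) → (191.37,58.14) → (211.80,75.02) → (230.49,84.38) → (242.04,79.15)

[7] `<rect>` rectangle, #008000→engrave S328 F3152: (24.26,53.53) → (84.34,53.53) → (84.34,14.60) → (24.26,14.60) → (24.26,53.53) (closed)

; Generated by LaserGRBL
G21
G90
G00 X169.16 Y28.83
M3 S328
G01 X162.22 Y35.26 F3152
G01 X157.42 Y38.39
G01 X154.77 Y38.23
G01 X154.27 Y34.77
G01 X155.92 Y28.01
M5
G00 X163.44 Y76.08
M3 S328
G01 X81.08 Y70.33 F3152
G01 X26.92 Y37.43
M5
G00 X150.86 Y100.35
M3 S603
G01 X91.44 Y8.37 F1836
G01 X5.25 Y62.81
G01 X240.76 Y71.12
G01 X228.45 Y83.28
G01 X174.48 Y30.13
M5
G00 X225.49 Y59.91
M3 S328
G01 X207.97 Y67.73 F3152
G01 X223.51 Y79.00
G01 X225.49 Y59.91
M5
G00 X158.10 Y13.75
M3 S328
G01 X149.29 Y30.91 F3152
G01 X145.75 Y44.84
G01 X147.49 Y55.54
G01 X154.50 Y63.01
G01 X166.79 Y67.25
M5
G00 X166.86 Y29.94
M3 S603
G01 X174.59 Y40.76 F1836
G01 X191.37 Y58.14
G01 X211.80 Y75.02
G01 X230.49 Y84.38
G01 X242.04 Y79.15
M5
G00 X24.26 Y53.53
M3 S328
G01 X84.34 Y53.53 F3152
G01 X84.34 Y14.60
G01 X24.26 Y14.60
G01 X24.26 Y53.53
M5
G00 X0.00 Y0.00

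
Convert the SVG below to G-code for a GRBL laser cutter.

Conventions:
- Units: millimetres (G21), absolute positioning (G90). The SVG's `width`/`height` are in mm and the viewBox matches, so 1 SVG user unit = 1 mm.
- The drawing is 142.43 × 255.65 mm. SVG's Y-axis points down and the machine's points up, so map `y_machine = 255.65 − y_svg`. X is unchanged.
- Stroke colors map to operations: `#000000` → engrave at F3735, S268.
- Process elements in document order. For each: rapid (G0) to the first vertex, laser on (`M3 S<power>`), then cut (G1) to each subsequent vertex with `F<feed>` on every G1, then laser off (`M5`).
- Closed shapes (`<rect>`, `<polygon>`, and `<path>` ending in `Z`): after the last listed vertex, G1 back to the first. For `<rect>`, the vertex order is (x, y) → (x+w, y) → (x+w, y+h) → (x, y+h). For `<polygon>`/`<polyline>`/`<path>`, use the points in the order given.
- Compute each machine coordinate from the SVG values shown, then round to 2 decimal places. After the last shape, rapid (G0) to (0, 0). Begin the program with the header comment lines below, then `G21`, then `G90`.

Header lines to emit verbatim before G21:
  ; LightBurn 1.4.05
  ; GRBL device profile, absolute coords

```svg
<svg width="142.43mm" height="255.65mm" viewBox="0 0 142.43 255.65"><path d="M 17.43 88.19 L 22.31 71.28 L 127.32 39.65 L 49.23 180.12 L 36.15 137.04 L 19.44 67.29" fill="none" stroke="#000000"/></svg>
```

Since the viewBox matches the mm dimensions, user units are millimetres directly. The only transform is the Y-flip y_m = 255.65 − y_svg.

Shape 1 is a open polyline drawn with `<path>`. Its stroke #000000 means engrave at S268, F3735. After flipping Y the toolpath is (17.43,167.46) → (22.31,184.37) → (127.32,216.00) → (49.23,75.53) → (36.15,118.61) → (19.44,188.36).

; LightBurn 1.4.05
; GRBL device profile, absolute coords
G21
G90
G0 X17.43 Y167.46
M3 S268
G1 X22.31 Y184.37 F3735
G1 X127.32 Y216.00 F3735
G1 X49.23 Y75.53 F3735
G1 X36.15 Y118.61 F3735
G1 X19.44 Y188.36 F3735
M5
G0 X0.00 Y0.00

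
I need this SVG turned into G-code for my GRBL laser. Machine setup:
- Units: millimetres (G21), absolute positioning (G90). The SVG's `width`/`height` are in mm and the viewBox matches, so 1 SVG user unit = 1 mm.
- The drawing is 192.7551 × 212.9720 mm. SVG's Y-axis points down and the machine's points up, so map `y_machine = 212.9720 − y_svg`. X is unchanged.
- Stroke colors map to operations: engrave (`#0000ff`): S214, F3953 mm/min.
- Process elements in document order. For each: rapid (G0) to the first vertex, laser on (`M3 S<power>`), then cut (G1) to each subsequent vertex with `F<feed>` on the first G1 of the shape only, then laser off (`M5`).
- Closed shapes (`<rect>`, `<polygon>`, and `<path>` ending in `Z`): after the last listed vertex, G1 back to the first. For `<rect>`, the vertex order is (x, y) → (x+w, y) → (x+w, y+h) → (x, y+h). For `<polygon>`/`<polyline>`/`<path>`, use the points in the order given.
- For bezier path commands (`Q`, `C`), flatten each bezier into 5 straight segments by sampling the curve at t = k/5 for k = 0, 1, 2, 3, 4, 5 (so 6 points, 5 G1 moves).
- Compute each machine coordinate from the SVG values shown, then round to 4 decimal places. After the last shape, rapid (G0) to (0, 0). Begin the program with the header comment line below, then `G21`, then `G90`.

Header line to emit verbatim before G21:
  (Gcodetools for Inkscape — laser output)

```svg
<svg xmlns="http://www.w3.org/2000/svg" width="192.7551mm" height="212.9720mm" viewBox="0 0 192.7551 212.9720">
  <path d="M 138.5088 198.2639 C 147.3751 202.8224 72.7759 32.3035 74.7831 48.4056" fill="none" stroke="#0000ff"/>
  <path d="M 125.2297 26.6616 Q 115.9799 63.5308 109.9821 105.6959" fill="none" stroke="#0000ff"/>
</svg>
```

1 u = 1 mm; y_m = 212.9720 − y.

[1] `<path>` cubic bezier, #0000ff→engrave S214 F3953: (138.5088,14.7081) → (135.0933,30.0887) → (119.3295,70.1264) → (98.9009,117.4595) → (81.4910,154.7267) → (74.7831,164.5664)

[2] `<path>` quadratic bezier, #0000ff→engrave S214 F3953: (125.2297,186.3104) → (121.6599,171.3509) → (118.3502,155.9677) → (115.3007,140.1608) → (112.5113,123.9303) → (109.9821,107.2761)

(Gcodetools for Inkscape — laser output)
G21
G90
G0 X138.5088 Y14.7081
M3 S214
G1 X135.0933 Y30.0887 F3953
G1 X119.3295 Y70.1264
G1 X98.9009 Y117.4595
G1 X81.4910 Y154.7267
G1 X74.7831 Y164.5664
M5
G0 X125.2297 Y186.3104
M3 S214
G1 X121.6599 Y171.3509 F3953
G1 X118.3502 Y155.9677
G1 X115.3007 Y140.1608
G1 X112.5113 Y123.9303
G1 X109.9821 Y107.2761
M5
G0 X0.0000 Y0.0000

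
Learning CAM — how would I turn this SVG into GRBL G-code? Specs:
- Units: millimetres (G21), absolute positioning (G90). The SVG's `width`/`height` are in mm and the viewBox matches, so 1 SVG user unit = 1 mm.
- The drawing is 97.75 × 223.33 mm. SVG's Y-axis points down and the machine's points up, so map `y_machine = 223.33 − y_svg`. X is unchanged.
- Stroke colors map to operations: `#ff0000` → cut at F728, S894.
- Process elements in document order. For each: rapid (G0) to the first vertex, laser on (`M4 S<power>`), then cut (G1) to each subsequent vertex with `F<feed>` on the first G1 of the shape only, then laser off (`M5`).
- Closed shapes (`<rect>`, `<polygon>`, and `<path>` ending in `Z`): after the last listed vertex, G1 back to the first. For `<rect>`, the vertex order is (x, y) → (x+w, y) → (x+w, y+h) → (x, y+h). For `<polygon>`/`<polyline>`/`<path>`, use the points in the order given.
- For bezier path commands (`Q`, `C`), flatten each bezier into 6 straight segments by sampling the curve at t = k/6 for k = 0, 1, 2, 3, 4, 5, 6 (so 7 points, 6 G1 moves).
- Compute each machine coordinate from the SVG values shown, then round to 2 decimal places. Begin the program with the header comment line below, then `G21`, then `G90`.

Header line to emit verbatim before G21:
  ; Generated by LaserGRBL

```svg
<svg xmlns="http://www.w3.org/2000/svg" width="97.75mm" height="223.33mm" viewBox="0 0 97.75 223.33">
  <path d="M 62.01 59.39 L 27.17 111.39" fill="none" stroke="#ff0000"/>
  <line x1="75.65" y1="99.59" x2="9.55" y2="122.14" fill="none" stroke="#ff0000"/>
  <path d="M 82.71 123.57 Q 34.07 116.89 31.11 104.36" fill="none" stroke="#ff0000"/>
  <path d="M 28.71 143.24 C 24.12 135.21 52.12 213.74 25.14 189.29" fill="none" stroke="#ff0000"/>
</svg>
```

; Generated by LaserGRBL
G21
G90
G0 X62.01 Y163.94
M4 S894
G1 X27.17 Y111.94 F728
M5
G0 X75.65 Y123.74
M4 S894
G1 X9.55 Y101.19 F728
M5
G0 X82.71 Y99.76
M4 S894
G1 X67.77 Y102.15 F728
G1 X55.36 Y104.86
G1 X45.49 Y107.90
G1 X38.16 Y111.27
G1 X33.37 Y114.96
G1 X31.11 Y118.97
M5
G0 X28.71 Y80.09
M4 S894
G1 X28.73 Y77.77 F728
G1 X31.74 Y66.29
G1 X35.32 Y50.91
G1 X37.04 Y36.90
G1 X34.45 Y29.52
G1 X25.14 Y34.04
M5

viewBox `0 0 97.75 223.33` with mm width/height → 1 unit = 1 mm. Flip: y_m = 223.33 − y_svg.

**Shape 1** — `<path>` line segment, stroke `#ff0000` → cut (S894, F728). Machine vertices: (62.01,163.94) → (27.17,111.94). Open path.

**Shape 2** — `<line>` line segment, stroke `#ff0000` → cut (S894, F728). Machine vertices: (75.65,123.74) → (9.55,101.19). Open path.

**Shape 3** — `<path>` quadratic bezier, stroke `#ff0000` → cut (S894, F728). Control points (SVG): P0=(82.71,123.57), P1=(34.07,116.89), P2=(31.11,104.36); sampled at t=k/6. Machine vertices: (82.71,99.76) → (67.77,102.15) → (55.36,104.86) → (45.49,107.90) → (38.16,111.27) → (33.37,114.96) → (31.11,118.97). Open path.

**Shape 4** — `<path>` cubic bezier, stroke `#ff0000` → cut (S894, F728). Control points (SVG): P0=(28.71,143.24), P1=(24.12,135.21), P2=(52.12,213.74), P3=(25.14,189.29); sampled at t=k/6. Machine vertices: (28.71,80.09) → (28.73,77.77) → (31.74,66.29) → (35.32,50.91) → (37.04,36.90) → (34.45,29.52) → (25.14,34.04). Open path.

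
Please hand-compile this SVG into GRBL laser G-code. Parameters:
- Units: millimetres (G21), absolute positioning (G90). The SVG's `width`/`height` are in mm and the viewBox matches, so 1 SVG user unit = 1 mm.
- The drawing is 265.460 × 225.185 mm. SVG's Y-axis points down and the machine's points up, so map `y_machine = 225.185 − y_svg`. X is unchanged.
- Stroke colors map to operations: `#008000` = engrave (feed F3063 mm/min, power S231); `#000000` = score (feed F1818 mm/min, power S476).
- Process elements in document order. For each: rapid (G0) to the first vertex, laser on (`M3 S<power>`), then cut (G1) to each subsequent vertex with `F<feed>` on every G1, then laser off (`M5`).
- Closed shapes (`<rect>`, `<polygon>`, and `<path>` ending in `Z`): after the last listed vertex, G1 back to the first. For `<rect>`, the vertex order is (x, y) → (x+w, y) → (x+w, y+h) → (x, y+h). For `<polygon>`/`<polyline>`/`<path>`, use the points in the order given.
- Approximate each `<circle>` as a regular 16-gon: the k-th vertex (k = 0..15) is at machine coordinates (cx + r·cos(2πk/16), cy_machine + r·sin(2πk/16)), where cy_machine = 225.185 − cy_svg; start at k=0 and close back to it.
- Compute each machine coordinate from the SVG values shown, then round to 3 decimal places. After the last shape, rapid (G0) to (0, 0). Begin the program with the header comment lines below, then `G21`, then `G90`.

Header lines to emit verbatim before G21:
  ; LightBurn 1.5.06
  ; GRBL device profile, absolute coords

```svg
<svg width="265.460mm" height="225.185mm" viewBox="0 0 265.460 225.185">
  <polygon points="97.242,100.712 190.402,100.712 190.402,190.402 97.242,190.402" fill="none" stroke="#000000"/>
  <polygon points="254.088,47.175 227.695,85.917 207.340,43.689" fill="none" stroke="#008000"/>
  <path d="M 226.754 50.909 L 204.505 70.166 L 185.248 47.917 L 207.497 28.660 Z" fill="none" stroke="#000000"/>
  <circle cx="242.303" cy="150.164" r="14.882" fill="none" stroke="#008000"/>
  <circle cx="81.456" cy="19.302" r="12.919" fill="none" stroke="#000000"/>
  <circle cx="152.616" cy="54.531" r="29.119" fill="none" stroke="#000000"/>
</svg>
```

; LightBurn 1.5.06
; GRBL device profile, absolute coords
G21
G90
G0 X97.242 Y124.473
M3 S476
G1 X190.402 Y124.473 F1818
G1 X190.402 Y34.783 F1818
G1 X97.242 Y34.783 F1818
G1 X97.242 Y124.473 F1818
M5
G0 X254.088 Y178.010
M3 S231
G1 X227.695 Y139.268 F3063
G1 X207.340 Y181.496 F3063
G1 X254.088 Y178.010 F3063
M5
G0 X226.754 Y174.276
M3 S476
G1 X204.505 Y155.019 F1818
G1 X185.248 Y177.268 F1818
G1 X207.497 Y196.525 F1818
G1 X226.754 Y174.276 F1818
M5
G0 X257.185 Y75.021
M3 S231
G1 X256.052 Y80.716 F3063
G1 X252.826 Y85.544 F3063
G1 X247.998 Y88.770 F3063
G1 X242.303 Y89.903 F3063
G1 X236.608 Y88.770 F3063
G1 X231.780 Y85.544 F3063
G1 X228.554 Y80.716 F3063
G1 X227.421 Y75.021 F3063
G1 X228.554 Y69.326 F3063
G1 X231.780 Y64.498 F3063
G1 X236.608 Y61.272 F3063
G1 X242.303 Y60.139 F3063
G1 X247.998 Y61.272 F3063
G1 X252.826 Y64.498 F3063
G1 X256.052 Y69.326 F3063
G1 X257.185 Y75.021 F3063
M5
G0 X94.375 Y205.883
M3 S476
G1 X93.392 Y210.827 F1818
G1 X90.591 Y215.018 F1818
G1 X86.400 Y217.819 F1818
G1 X81.456 Y218.802 F1818
G1 X76.512 Y217.819 F1818
G1 X72.321 Y215.018 F1818
G1 X69.520 Y210.827 F1818
G1 X68.537 Y205.883 F1818
G1 X69.520 Y200.939 F1818
G1 X72.321 Y196.748 F1818
G1 X76.512 Y193.947 F1818
G1 X81.456 Y192.964 F1818
G1 X86.400 Y193.947 F1818
G1 X90.591 Y196.748 F1818
G1 X93.392 Y200.939 F1818
G1 X94.375 Y205.883 F1818
M5
G0 X181.735 Y170.654
M3 S476
G1 X179.518 Y181.797 F1818
G1 X173.206 Y191.244 F1818
G1 X163.759 Y197.556 F1818
G1 X152.616 Y199.773 F1818
G1 X141.473 Y197.556 F1818
G1 X132.026 Y191.244 F1818
G1 X125.714 Y181.797 F1818
G1 X123.497 Y170.654 F1818
G1 X125.714 Y159.511 F1818
G1 X132.026 Y150.064 F1818
G1 X141.473 Y143.752 F1818
G1 X152.616 Y141.535 F1818
G1 X163.759 Y143.752 F1818
G1 X173.206 Y150.064 F1818
G1 X179.518 Y159.511 F1818
G1 X181.735 Y170.654 F1818
M5
G0 X0.000 Y0.000

1 u = 1 mm; y_m = 225.185 − y.

[1] `<polygon>` rectangle, #000000→score S476 F1818: (97.242,124.473) → (190.402,124.473) → (190.402,34.783) → (97.242,34.783) → (97.242,124.473) (closed)

[2] `<polygon>` regular polygon, #008000→engrave S231 F3063: (254.088,178.010) → (227.695,139.268) → (207.340,181.496) → (254.088,178.010) (closed)

[3] `<path>` regular polygon, #000000→score S476 F1818: (226.754,174.276) → (204.505,155.019) → (185.248,177.268) → (207.497,196.525) → (226.754,174.276) (closed)

[4] `<circle>` circle, #008000→engrave S231 F3063: (257.185,75.021) → (256.052,80.716) → (252.826,85.544) → (247.998,88.770) → (242.303,89.903) → (236.608,88.770) → (231.780,85.544) → (228.554,80.716) → (227.421,75.021) → (228.554,69.326) → (231.780,64.498) → (236.608,61.272) → (242.303,60.139) → (247.998,61.272) → (252.826,64.498) → (256.052,69.326) → (257.185,75.021) (closed)

[5] `<circle>` circle, #000000→score S476 F1818: (94.375,205.883) → (93.392,210.827) → (90.591,215.018) → (86.400,217.819) → (81.456,218.802) → (76.512,217.819) → (72.321,215.018) → (69.520,210.827) → (68.537,205.883) → (69.520,200.939) → (72.321,196.748) → (76.512,193.947) → (81.456,192.964) → (86.400,193.947) → (90.591,196.748) → (93.392,200.939) → (94.375,205.883) (closed)

[6] `<circle>` circle, #000000→score S476 F1818: (181.735,170.654) → (179.518,181.797) → (173.206,191.244) → (163.759,197.556) → (152.616,199.773) → (141.473,197.556) → (132.026,191.244) → (125.714,181.797) → (123.497,170.654) → (125.714,159.511) → (132.026,150.064) → (141.473,143.752) → (152.616,141.535) → (163.759,143.752) → (173.206,150.064) → (179.518,159.511) → (181.735,170.654) (closed)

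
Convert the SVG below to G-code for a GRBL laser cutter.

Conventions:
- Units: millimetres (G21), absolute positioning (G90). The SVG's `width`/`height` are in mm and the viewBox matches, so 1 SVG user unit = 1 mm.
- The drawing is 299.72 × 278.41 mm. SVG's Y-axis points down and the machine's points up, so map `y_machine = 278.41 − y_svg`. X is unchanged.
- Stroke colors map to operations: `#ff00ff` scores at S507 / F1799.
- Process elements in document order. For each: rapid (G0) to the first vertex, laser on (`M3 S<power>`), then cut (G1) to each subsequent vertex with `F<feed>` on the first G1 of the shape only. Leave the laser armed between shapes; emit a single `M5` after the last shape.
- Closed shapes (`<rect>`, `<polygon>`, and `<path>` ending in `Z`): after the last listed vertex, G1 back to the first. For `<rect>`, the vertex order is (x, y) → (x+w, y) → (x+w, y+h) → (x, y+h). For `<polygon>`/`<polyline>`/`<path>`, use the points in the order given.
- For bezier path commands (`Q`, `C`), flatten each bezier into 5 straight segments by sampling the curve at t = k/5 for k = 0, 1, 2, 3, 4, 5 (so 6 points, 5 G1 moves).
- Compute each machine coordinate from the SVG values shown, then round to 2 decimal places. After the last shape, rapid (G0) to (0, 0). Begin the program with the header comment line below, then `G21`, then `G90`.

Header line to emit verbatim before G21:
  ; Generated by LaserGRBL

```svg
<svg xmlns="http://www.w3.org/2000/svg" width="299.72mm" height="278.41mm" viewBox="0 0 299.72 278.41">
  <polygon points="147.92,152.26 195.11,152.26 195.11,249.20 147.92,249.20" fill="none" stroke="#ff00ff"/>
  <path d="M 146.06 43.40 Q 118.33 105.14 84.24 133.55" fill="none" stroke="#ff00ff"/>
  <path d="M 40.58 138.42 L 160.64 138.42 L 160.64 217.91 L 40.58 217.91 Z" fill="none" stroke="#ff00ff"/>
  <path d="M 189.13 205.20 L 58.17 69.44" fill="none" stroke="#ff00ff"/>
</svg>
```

; Generated by LaserGRBL
G21
G90
G0 X147.92 Y126.15
M3 S507
G1 X195.11 Y126.15 F1799
G1 X195.11 Y29.21
G1 X147.92 Y29.21
G1 X147.92 Y126.15
G0 X146.06 Y235.01
M3 S507
G1 X134.71 Y211.65 F1799
G1 X122.86 Y190.95
G1 X110.49 Y172.92
G1 X97.62 Y157.56
G1 X84.24 Y144.86
G0 X40.58 Y139.99
M3 S507
G1 X160.64 Y139.99 F1799
G1 X160.64 Y60.50
G1 X40.58 Y60.50
G1 X40.58 Y139.99
G0 X189.13 Y73.21
M3 S507
G1 X58.17 Y208.97 F1799
M5
G0 X0.00 Y0.00

Since the viewBox matches the mm dimensions, user units are millimetres directly. The only transform is the Y-flip y_m = 278.41 − y_svg.

Shape 1 is a rectangle drawn with `<polygon>`. Its stroke #ff00ff means score at S507, F1799. After flipping Y the toolpath is (147.92,126.15) → (195.11,126.15) → (195.11,29.21) → (147.92,29.21) → (147.92,126.15), returning to the start.

Shape 2 is a quadratic bezier drawn with `<path>`. Its stroke #ff00ff means score at S507, F1799. After flipping Y the toolpath is (146.06,235.01) → (134.71,211.65) → (122.86,190.95) → (110.49,172.92) → (97.62,157.56) → (84.24,144.86).

Shape 3 is a rectangle drawn with `<path>`. Its stroke #ff00ff means score at S507, F1799. After flipping Y the toolpath is (40.58,139.99) → (160.64,139.99) → (160.64,60.50) → (40.58,60.50) → (40.58,139.99), returning to the start.

Shape 4 is a line segment drawn with `<path>`. Its stroke #ff00ff means score at S507, F1799. After flipping Y the toolpath is (189.13,73.21) → (58.17,208.97).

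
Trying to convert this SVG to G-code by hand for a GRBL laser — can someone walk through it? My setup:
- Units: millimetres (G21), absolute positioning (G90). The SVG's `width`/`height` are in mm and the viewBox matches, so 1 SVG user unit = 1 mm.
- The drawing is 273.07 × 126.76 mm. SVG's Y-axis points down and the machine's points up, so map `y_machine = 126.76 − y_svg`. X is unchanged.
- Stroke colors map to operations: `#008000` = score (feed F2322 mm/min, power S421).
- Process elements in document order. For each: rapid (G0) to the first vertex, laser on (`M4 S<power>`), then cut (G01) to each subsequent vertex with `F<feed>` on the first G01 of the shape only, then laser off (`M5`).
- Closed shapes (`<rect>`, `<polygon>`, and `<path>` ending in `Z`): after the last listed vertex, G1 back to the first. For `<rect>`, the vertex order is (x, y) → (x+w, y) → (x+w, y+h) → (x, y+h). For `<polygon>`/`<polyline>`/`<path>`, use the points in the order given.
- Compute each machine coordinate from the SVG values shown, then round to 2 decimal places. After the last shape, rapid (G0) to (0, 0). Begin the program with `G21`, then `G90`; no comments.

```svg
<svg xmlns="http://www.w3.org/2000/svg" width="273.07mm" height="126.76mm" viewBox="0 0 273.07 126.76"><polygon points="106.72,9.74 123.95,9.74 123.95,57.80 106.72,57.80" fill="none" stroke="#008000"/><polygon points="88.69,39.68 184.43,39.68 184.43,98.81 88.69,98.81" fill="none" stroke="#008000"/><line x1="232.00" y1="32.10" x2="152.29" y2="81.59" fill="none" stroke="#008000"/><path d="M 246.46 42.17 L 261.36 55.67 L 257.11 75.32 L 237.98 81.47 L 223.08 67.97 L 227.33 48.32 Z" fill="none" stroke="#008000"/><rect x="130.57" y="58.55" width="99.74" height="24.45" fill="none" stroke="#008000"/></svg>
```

G21
G90
G0 X106.72 Y117.02
M4 S421
G01 X123.95 Y117.02 F2322
G01 X123.95 Y68.96
G01 X106.72 Y68.96
G01 X106.72 Y117.02
M5
G0 X88.69 Y87.08
M4 S421
G01 X184.43 Y87.08 F2322
G01 X184.43 Y27.95
G01 X88.69 Y27.95
G01 X88.69 Y87.08
M5
G0 X232.00 Y94.66
M4 S421
G01 X152.29 Y45.17 F2322
M5
G0 X246.46 Y84.59
M4 S421
G01 X261.36 Y71.09 F2322
G01 X257.11 Y51.44
G01 X237.98 Y45.29
G01 X223.08 Y58.79
G01 X227.33 Y78.44
G01 X246.46 Y84.59
M5
G0 X130.57 Y68.21
M4 S421
G01 X230.31 Y68.21 F2322
G01 X230.31 Y43.76
G01 X130.57 Y43.76
G01 X130.57 Y68.21
M5
G0 X0.00 Y0.00

Since the viewBox matches the mm dimensions, user units are millimetres directly. The only transform is the Y-flip y_m = 126.76 − y_svg.

Shape 1 is a rectangle drawn with `<polygon>`. Its stroke #008000 means score at S421, F2322. After flipping Y the toolpath is (106.72,117.02) → (123.95,117.02) → (123.95,68.96) → (106.72,68.96) → (106.72,117.02), returning to the start.

Shape 2 is a rectangle drawn with `<polygon>`. Its stroke #008000 means score at S421, F2322. After flipping Y the toolpath is (88.69,87.08) → (184.43,87.08) → (184.43,27.95) → (88.69,27.95) → (88.69,87.08), returning to the start.

Shape 3 is a line segment drawn with `<line>`. Its stroke #008000 means score at S421, F2322. After flipping Y the toolpath is (232.00,94.66) → (152.29,45.17).

Shape 4 is a regular polygon drawn with `<path>`. Its stroke #008000 means score at S421, F2322. After flipping Y the toolpath is (246.46,84.59) → (261.36,71.09) → (257.11,51.44) → (237.98,45.29) → (223.08,58.79) → (227.33,78.44) → (246.46,84.59), returning to the start.

Shape 5 is a rectangle drawn with `<rect>`. Its stroke #008000 means score at S421, F2322. After flipping Y the toolpath is (130.57,68.21) → (230.31,68.21) → (230.31,43.76) → (130.57,43.76) → (130.57,68.21), returning to the start.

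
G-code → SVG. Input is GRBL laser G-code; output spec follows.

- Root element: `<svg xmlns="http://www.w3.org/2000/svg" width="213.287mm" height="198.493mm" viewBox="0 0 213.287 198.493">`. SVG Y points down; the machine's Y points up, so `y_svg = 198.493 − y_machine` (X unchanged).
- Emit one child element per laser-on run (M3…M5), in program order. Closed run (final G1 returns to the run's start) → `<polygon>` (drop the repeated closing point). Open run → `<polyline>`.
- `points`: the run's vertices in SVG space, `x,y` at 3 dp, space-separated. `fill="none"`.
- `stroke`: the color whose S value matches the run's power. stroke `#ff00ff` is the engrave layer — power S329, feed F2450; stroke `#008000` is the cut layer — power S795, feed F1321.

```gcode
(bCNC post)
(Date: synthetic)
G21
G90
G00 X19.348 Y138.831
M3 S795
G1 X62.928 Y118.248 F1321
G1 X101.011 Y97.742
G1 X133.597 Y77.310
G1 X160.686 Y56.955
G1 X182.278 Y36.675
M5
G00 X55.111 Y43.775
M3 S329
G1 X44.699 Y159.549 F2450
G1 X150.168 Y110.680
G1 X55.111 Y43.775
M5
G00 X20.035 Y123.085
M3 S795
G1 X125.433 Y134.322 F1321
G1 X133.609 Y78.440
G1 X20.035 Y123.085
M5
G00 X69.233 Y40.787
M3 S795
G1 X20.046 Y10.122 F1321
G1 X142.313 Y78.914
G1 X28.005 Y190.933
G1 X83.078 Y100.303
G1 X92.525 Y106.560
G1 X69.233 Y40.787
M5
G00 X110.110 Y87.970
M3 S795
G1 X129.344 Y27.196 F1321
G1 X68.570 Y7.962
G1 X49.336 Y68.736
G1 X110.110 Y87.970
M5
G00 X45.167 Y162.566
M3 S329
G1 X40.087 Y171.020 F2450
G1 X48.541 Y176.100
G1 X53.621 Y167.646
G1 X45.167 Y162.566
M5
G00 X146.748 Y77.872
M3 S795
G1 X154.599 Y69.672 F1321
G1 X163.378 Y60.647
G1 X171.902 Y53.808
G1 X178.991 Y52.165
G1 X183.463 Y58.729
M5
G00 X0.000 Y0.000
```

<svg xmlns="http://www.w3.org/2000/svg" width="213.287mm" height="198.493mm" viewBox="0 0 213.287 198.493">
  <polyline points="19.348,59.662 62.928,80.245 101.011,100.751 133.597,121.183 160.686,141.538 182.278,161.818" fill="none" stroke="#008000"/>
  <polygon points="55.111,154.718 44.699,38.944 150.168,87.813" fill="none" stroke="#ff00ff"/>
  <polygon points="20.035,75.408 125.433,64.171 133.609,120.053" fill="none" stroke="#008000"/>
  <polygon points="69.233,157.706 20.046,188.371 142.313,119.579 28.005,7.560 83.078,98.190 92.525,91.933" fill="none" stroke="#008000"/>
  <polygon points="110.110,110.523 129.344,171.297 68.570,190.531 49.336,129.757" fill="none" stroke="#008000"/>
  <polygon points="45.167,35.927 40.087,27.473 48.541,22.393 53.621,30.847" fill="none" stroke="#ff00ff"/>
  <polyline points="146.748,120.621 154.599,128.821 163.378,137.846 171.902,144.685 178.991,146.328 183.463,139.764" fill="none" stroke="#008000"/>
</svg>

y_svg = 198.493 − y_m.

[1] S795→`#008000` (cut); open run; points: 19.348,59.662 62.928,80.245 101.011,100.751 133.597,121.183 160.686,141.538 182.278,161.818

[2] S329→`#ff00ff` (engrave); closed run; points: 55.111,154.718 44.699,38.944 150.168,87.813

[3] S795→`#008000` (cut); closed run; points: 20.035,75.408 125.433,64.171 133.609,120.053

[4] S795→`#008000` (cut); closed run; points: 69.233,157.706 20.046,188.371 142.313,119.579 28.005,7.560 83.078,98.190 92.525,91.933

[5] S795→`#008000` (cut); closed run; points: 110.110,110.523 129.344,171.297 68.570,190.531 49.336,129.757

[6] S329→`#ff00ff` (engrave); closed run; points: 45.167,35.927 40.087,27.473 48.541,22.393 53.621,30.847

[7] S795→`#008000` (cut); open run; points: 146.748,120.621 154.599,128.821 163.378,137.846 171.902,144.685 178.991,146.328 183.463,139.764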